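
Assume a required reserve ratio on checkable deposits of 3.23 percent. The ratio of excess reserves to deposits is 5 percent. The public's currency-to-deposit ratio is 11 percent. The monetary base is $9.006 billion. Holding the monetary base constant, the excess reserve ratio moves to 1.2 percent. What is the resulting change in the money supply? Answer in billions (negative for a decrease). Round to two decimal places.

Initially m₁ = (1 + 0.11) / (0.0323 + 0.05 + 0.11) ≈ 5.7722, so M₁ = 5.7722 × 9.006 ≈ 51.9844 billion.
After the change m₂ = (1 + 0.11) / (0.0323 + 0.012 + 0.11) ≈ 7.1938, so M₂ = 7.1938 × 9.006 ≈ 64.7874 billion.
ΔM = M₂ − M₁ = 64.7874 − 51.9844 = 12.803 billion.

$12.80 billion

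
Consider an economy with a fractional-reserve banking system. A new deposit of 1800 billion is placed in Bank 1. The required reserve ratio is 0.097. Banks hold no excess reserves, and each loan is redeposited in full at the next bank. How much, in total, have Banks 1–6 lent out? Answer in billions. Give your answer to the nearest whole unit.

Bank i lends (1 − rr)^i of the original deposit: Bank 1 lends 1800·0.9030 = 1625.4000, Bank 2 lends 1800·0.9030² = 1467.7362, and so on.
Summing a geometric series: total = 1800·[0.9030·(1 − 0.9030^6) / (1 − 0.9030)] ≈ 7671.9083 billion.

7672 billion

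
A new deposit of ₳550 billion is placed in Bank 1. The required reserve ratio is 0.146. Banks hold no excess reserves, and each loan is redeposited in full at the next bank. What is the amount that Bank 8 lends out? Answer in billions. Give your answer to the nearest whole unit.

₳156 billion

Each bank lends a fraction (1 − rr) = 0.8540 of the deposit it receives, so Bank 8 receives 550·0.8540^7 and lends 550·0.8540^8 ≈ 155.6058 billion.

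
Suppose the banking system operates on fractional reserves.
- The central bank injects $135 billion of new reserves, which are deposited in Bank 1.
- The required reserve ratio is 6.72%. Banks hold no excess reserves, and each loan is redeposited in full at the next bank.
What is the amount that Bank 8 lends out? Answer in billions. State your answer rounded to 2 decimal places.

$77.38 billion

Each bank lends a fraction (1 − rr) = 0.9328 of the deposit it receives, so Bank 8 receives 135·0.9328^7 and lends 135·0.9328^8 ≈ 77.3824 billion.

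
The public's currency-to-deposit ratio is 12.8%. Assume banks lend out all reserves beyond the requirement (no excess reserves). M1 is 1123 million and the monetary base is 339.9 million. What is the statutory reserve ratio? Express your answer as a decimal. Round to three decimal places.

0.213

Using m = M/MB = 1123/339.9 ≈ 3.303913. Since m = (1 + c)/(c + rr + e), the denominator satisfies c + rr + e = (1 + c)/m = (1 + 0.128) / 3.303913 ≈ 0.341413.
With c = 0.128 and e = 0, the statutory reserve ratio is 0.341413 − 0.128 − 0 = 0.213413.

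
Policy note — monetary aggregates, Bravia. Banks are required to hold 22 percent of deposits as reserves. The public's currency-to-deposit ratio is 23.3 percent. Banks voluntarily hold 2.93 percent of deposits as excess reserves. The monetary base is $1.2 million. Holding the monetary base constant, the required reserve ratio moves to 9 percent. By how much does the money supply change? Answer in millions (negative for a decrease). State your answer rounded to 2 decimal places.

$1.13 million

Initially m₁ = (1 + 0.233) / (0.22 + 0.0293 + 0.233) ≈ 2.5565, so M₁ = 2.5565 × 1.2 = 3.0678 million.
After the change m₂ = (1 + 0.233) / (0.09 + 0.0293 + 0.233) ≈ 3.4999, so M₂ = 3.4999 × 1.2 ≈ 4.1999 million.
ΔM = M₂ − M₁ = 4.1999 − 3.0678 = 1.1321 million.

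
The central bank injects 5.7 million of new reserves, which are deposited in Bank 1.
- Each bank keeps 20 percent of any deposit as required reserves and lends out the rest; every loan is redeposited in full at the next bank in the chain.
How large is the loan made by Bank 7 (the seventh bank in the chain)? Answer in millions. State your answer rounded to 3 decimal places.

Each bank lends a fraction (1 − rr) = 0.8000 of the deposit it receives, so Bank 7 receives 5.7·0.8000^6 and lends 5.7·0.8000^7 ≈ 1.1954 million.

1.195 million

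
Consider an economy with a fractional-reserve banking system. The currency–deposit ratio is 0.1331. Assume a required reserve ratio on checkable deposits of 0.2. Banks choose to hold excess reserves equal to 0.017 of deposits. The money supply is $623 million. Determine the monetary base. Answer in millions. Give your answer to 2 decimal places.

$192.49 million

The money multiplier is m = (1 + c) / (rr + e + c) = (1 + 0.1331) / (0.2 + 0.017 + 0.1331) ≈ 3.236504.
MB = M / m = 623 / 3.236504 ≈ 192.4917 million.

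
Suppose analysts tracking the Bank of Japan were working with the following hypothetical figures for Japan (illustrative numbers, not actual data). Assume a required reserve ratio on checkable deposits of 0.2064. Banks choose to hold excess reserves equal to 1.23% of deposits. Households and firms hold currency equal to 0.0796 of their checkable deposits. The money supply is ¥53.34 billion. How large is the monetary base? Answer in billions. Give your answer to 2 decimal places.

The money multiplier is m = (1 + c) / (rr + e + c) = (1 + 0.0796) / (0.2064 + 0.0123 + 0.0796) ≈ 3.61918.
MB = M / m = 53.34 / 3.61918 ≈ 14.7381 billion.

¥14.74 billion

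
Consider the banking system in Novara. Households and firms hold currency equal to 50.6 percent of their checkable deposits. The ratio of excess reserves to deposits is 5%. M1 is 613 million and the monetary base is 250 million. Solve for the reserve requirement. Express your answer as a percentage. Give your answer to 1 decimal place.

Using m = M/MB = 613/250 = 2.452000. Since m = (1 + c)/(c + rr + e), the denominator satisfies c + rr + e = (1 + c)/m = (1 + 0.506) / 2.452000 ≈ 0.614192.
With c = 0.506 and e = 0.05, the reserve requirement is 0.614192 − 0.506 − 0.05 = 0.058192.

5.8%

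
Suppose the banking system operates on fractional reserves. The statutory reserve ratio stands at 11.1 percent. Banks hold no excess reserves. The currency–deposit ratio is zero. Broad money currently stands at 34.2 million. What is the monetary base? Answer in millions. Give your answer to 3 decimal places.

With no currency drain and no excess reserves, the money multiplier is m = 1/rr = 1/0.111 ≈ 9.009009.
The monetary base is MB = M / m = 34.2 / 9.009009 ≈ 3.7962 million.

3.796 million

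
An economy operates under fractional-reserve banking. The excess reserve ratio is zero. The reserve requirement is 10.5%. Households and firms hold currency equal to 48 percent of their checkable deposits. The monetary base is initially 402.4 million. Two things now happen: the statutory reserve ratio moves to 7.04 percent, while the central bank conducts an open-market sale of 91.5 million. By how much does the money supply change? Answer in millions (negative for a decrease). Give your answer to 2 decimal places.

-182.04 million

Before: m₁ = (1 + 0.48) / (0.105 + 0.48) ≈ 2.529915, MB₁ = 402.4, so M₁ = 2.529915 × 402.4 ≈ 1018.0378 million.
After: m₂ = (1 + 0.48) / (0.0704 + 0.48) ≈ 2.688953, MB₂ = 402.4 − 91.5 = 310.9, so M₂ = 2.688953 × 310.9 ≈ 835.9955 million.
ΔM = M₂ − M₁ = 835.9955 − 1018.0378 = -182.0423 million.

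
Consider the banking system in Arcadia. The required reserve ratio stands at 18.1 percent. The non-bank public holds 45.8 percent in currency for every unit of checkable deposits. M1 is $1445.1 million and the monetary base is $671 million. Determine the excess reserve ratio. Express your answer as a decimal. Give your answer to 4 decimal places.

0.0380

Using m = M/MB = 1445.1/671 ≈ 2.153651. Since m = (1 + c)/(c + rr + e), the denominator satisfies c + rr + e = (1 + c)/m = (1 + 0.458) / 2.153651 ≈ 0.676990.
With c = 0.458 and rr = 0.181, the excess reserve ratio is 0.676990 − 0.458 − 0.181 = 0.03799.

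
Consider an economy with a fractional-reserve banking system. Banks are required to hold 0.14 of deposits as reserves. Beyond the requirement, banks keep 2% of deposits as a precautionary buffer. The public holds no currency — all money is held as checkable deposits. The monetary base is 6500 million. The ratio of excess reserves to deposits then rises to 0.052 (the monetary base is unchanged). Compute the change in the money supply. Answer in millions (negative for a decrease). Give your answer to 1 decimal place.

-6770.8 million

Initially m₁ = 1 / (0.14 + 0.02) = 6.25, so M₁ = 6.25 × 6500 = 40625 million.
After the change m₂ = 1 / (0.14 + 0.052) ≈ 5.208333, so M₂ = 5.208333 × 6500 = 33854.1645 million.
ΔM = M₂ − M₁ = 33854.1645 − 40625 = -6770.8355 million.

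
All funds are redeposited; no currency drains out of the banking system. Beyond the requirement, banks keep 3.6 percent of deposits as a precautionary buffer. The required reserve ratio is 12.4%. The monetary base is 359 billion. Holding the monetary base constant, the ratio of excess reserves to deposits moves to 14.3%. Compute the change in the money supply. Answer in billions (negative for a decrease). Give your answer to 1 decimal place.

-899.2 billion

Initially m₁ = 1 / (0.124 + 0.036) = 6.25, so M₁ = 6.25 × 359 = 2243.75 billion.
After the change m₂ = 1 / (0.124 + 0.143) ≈ 3.74532, so M₂ = 3.74532 × 359 ≈ 1344.5699 billion.
ΔM = M₂ − M₁ = 1344.5699 − 2243.75 = -899.1801 billion.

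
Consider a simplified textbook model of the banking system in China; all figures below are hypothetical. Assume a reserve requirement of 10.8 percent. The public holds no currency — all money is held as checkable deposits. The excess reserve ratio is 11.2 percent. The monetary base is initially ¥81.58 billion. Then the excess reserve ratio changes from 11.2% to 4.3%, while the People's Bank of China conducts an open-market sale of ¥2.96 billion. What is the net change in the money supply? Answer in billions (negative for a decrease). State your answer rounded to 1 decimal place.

Before: m₁ = 1 / (0.108 + 0.112) ≈ 4.5455, MB₁ = 81.58, so M₁ = 4.5455 × 81.58 ≈ 370.8219 billion.
After: m₂ = 1 / (0.108 + 0.043) ≈ 6.6225, MB₂ = 81.58 − 2.96 = 78.62, so M₂ = 6.6225 × 78.62 ≈ 520.6609 billion.
ΔM = M₂ − M₁ = 520.6609 − 370.8219 = 149.839 billion.

¥149.8 billion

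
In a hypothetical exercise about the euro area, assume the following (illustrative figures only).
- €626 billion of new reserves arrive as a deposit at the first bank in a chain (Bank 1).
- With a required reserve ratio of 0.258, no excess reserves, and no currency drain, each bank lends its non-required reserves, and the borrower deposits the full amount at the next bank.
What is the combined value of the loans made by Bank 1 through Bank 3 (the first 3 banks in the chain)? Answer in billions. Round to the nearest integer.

€1065 billion

Bank i lends (1 − rr)^i of the original deposit: Bank 1 lends 626·0.7420 = 464.4920, Bank 2 lends 626·0.7420² ≈ 344.6531, and so on.
Summing a geometric series: total = 626·[0.7420·(1 − 0.7420^3) / (1 − 0.7420)] ≈ 1064.8776 billion.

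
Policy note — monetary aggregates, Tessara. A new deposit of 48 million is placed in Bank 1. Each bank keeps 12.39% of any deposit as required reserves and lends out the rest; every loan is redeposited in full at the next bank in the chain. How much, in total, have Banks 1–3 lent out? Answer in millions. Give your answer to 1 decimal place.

Bank i lends (1 − rr)^i of the original deposit: Bank 1 lends 48·0.8761 = 42.0528, Bank 2 lends 48·0.8761² ≈ 36.8425, and so on.
Summing a geometric series: total = 48·[0.8761·(1 − 0.8761^3) / (1 − 0.8761)] ≈ 111.1729 million.

111.2 million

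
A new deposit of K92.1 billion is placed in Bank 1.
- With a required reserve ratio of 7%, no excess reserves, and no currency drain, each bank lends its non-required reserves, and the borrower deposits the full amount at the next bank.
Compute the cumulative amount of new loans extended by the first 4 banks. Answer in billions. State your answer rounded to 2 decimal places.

K308.29 billion

Bank i lends (1 − rr)^i of the original deposit: Bank 1 lends 92.1·0.9300 = 85.6530, Bank 2 lends 92.1·0.9300² ≈ 79.6573, and so on.
Summing a geometric series: total = 92.1·[0.9300·(1 − 0.9300^4) / (1 − 0.9300)] ≈ 308.2872 billion.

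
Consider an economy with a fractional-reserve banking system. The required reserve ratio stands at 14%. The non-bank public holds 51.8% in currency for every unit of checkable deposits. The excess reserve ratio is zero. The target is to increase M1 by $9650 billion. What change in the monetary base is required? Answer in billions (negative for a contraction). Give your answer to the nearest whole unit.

$4183 billion

The money multiplier is m = (1 + c) / (rr + c) = (1 + 0.518) / (0.14 + 0.518) ≈ 2.30699.
ΔMB = ΔM / m = (+9650) / 2.30699 ≈ 4182.9397 billion.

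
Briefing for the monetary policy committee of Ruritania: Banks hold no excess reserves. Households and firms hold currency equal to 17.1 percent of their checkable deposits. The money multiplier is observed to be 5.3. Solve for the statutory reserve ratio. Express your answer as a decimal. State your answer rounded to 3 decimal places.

Using m = 5.3. Since m = (1 + c)/(c + rr + e), the denominator satisfies c + rr + e = (1 + c)/m = (1 + 0.171) / 5.3 ≈ 0.220943.
With c = 0.171 and e = 0, the statutory reserve ratio is 0.220943 − 0.171 − 0 = 0.049943.

0.050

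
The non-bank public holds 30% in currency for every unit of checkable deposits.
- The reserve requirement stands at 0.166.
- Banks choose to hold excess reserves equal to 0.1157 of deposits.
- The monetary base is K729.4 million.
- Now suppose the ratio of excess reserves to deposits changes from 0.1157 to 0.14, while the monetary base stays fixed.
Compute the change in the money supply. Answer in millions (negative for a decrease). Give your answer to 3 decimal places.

-65.365 million

Initially m₁ = (1 + 0.3) / (0.166 + 0.1157 + 0.3) ≈ 2.2348289, so M₁ = 2.2348289 × 729.4 ≈ 1630.0842 million.
After the change m₂ = (1 + 0.3) / (0.166 + 0.14 + 0.3) ≈ 2.1452145, so M₂ = 2.1452145 × 729.4 ≈ 1564.7195 million.
ΔM = M₂ − M₁ = 1564.7195 − 1630.0842 = -65.3647 million.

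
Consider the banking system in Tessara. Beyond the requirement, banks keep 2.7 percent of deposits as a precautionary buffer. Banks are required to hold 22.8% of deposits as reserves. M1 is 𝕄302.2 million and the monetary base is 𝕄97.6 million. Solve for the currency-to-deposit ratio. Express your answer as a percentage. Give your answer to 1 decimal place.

Using m = M/MB = 302.2/97.6 ≈ 3.096311. From m = (1 + c)/(c + rr + e), rearranging gives 1 + c = m·(c + rr + e), so c·(1 − m) = m·(rr + e) − 1.
Hence c = [m·(rr + e) − 1]/(1 − m) = [3.096311 × (0.228 + 0.027) − 1] / (1 − 3.096311) ≈ 0.100386.

10.0%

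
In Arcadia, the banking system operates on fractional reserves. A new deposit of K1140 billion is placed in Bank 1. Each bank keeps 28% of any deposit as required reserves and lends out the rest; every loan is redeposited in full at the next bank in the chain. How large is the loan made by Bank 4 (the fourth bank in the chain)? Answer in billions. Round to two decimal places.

Each bank lends a fraction (1 − rr) = 0.7200 of the deposit it receives, so Bank 4 receives 1140·0.7200^3 and lends 1140·0.7200^4 ≈ 306.3620 billion.

K306.36 billion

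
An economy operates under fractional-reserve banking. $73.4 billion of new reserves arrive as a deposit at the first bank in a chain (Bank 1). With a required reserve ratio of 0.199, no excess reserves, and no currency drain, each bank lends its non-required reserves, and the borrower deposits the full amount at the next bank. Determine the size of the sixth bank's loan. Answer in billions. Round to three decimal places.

Each bank lends a fraction (1 − rr) = 0.8010 of the deposit it receives, so Bank 6 receives 73.4·0.8010^5 and lends 73.4·0.8010^6 ≈ 19.3861 billion.

$19.386 billion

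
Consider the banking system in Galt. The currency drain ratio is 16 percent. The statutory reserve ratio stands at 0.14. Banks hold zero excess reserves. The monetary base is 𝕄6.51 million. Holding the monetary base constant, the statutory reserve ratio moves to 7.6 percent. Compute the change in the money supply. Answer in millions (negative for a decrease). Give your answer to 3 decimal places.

Initially m₁ = (1 + 0.16) / (0.14 + 0.16) ≈ 3.86667, so M₁ = 3.86667 × 6.51 ≈ 25.172 million.
After the change m₂ = (1 + 0.16) / (0.076 + 0.16) ≈ 4.91525, so M₂ = 4.91525 × 6.51 ≈ 31.9983 million.
ΔM = M₂ − M₁ = 31.9983 − 25.172 = 6.8263 million.

𝕄6.826 million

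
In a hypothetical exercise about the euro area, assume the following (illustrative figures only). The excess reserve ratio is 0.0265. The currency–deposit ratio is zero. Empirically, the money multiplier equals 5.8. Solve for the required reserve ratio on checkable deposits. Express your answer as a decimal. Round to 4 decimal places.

Using m = 5.8. Since m = (1 + c)/(c + rr + e), the denominator satisfies c + rr + e = (1 + c)/m = (1 + 0) / 5.8 ≈ 0.172414.
With c = 0 and e = 0.0265, the required reserve ratio on checkable deposits is 0.172414 − 0 − 0.0265 = 0.145914.

0.1459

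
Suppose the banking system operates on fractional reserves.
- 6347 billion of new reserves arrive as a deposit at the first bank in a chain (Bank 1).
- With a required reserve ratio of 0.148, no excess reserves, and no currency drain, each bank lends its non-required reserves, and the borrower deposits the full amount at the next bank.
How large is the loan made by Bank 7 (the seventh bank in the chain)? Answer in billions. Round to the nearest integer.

2068 billion

Each bank lends a fraction (1 − rr) = 0.8520 of the deposit it receives, so Bank 7 receives 6347·0.8520^6 and lends 6347·0.8520^7 ≈ 2068.4530 billion.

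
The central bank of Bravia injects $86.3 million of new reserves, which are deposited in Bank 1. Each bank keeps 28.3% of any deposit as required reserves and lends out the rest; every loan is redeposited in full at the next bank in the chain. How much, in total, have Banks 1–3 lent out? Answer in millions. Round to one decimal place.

Bank i lends (1 − rr)^i of the original deposit: Bank 1 lends 86.3·0.7170 = 61.8771, Bank 2 lends 86.3·0.7170² ≈ 44.3659, and so on.
Summing a geometric series: total = 86.3·[0.7170·(1 − 0.7170^3) / (1 − 0.7170)] ≈ 138.0533 million.

$138.1 million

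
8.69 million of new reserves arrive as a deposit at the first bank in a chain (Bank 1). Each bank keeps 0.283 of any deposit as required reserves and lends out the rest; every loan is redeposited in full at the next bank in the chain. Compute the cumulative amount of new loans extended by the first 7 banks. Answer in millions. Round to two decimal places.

19.87 million

Bank i lends (1 − rr)^i of the original deposit: Bank 1 lends 8.69·0.7170 ≈ 6.2307, Bank 2 lends 8.69·0.7170² ≈ 4.4674, and so on.
Summing a geometric series: total = 8.69·[0.7170·(1 − 0.7170^7) / (1 − 0.7170)] ≈ 19.8719 million.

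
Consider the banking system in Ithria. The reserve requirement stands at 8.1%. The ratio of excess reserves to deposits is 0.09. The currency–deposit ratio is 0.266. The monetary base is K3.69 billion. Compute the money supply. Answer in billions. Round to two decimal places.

The money multiplier is m = (1 + c) / (rr + e + c) = (1 + 0.266) / (0.081 + 0.09 + 0.266) ≈ 2.8970.
So M = m × MB = 2.8970 × 3.69 ≈ 10.6899 billion.

K10.69 billion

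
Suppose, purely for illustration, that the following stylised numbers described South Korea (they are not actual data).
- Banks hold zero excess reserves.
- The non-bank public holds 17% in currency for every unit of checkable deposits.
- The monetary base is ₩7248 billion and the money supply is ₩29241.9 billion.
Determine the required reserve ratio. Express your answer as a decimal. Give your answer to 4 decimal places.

0.1200

Using m = M/MB = 29241.9/7248 ≈ 4.034478. Since m = (1 + c)/(c + rr + e), the denominator satisfies c + rr + e = (1 + c)/m = (1 + 0.17) / 4.034478 ≈ 0.290000.
With c = 0.17 and e = 0, the required reserve ratio is 0.290000 − 0.17 − 0 = 0.12.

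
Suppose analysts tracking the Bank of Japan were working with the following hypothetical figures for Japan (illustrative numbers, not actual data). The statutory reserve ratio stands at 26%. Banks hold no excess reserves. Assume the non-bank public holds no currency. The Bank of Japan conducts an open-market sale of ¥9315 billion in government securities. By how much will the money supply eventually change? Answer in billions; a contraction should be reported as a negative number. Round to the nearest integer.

The simple money multiplier is m = 1/rr = 1/0.26 ≈ 3.84615.
An open-market sale reduces the monetary base by 9315 billion, so ΔM = m × ΔMB = 3.84615 × (−9315) ≈ -35826.8872 billion.

-35827 billion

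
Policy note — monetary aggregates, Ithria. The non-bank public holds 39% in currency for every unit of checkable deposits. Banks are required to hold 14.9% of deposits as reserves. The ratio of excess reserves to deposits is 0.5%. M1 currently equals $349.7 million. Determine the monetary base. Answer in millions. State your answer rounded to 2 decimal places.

The money multiplier is m = (1 + c) / (rr + e + c) = (1 + 0.39) / (0.149 + 0.005 + 0.39) ≈ 2.555147.
MB = M / m = 349.7 / 2.555147 ≈ 136.861 million.

$136.86 million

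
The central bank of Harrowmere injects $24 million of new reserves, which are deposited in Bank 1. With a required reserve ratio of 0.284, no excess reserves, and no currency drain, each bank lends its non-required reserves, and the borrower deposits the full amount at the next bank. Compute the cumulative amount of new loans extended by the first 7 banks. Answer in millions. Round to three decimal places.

$54.670 million

Bank i lends (1 − rr)^i of the original deposit: Bank 1 lends 24·0.7160 = 17.1840, Bank 2 lends 24·0.7160² ≈ 12.3037, and so on.
Summing a geometric series: total = 24·[0.7160·(1 − 0.7160^7) / (1 − 0.7160)] ≈ 54.6699 million.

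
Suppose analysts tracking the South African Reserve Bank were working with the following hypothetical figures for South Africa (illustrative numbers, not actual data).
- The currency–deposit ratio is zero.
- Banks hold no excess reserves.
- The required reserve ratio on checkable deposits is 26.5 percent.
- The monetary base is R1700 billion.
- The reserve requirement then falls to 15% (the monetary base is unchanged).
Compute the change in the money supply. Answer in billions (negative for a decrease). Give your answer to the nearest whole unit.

R4918 billion

Initially m₁ = 1 / (0.265) ≈ 3.77358, so M₁ = 3.77358 × 1700 = 6415.086 billion.
After the change m₂ = 1 / (0.15) ≈ 6.66667, so M₂ = 6.66667 × 1700 = 11333.339 billion.
ΔM = M₂ − M₁ = 11333.339 − 6415.086 = 4918.253 billion.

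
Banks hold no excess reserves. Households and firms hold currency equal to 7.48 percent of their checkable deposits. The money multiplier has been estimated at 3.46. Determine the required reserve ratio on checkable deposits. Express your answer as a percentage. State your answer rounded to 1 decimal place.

Using m = 3.46. Since m = (1 + c)/(c + rr + e), the denominator satisfies c + rr + e = (1 + c)/m = (1 + 0.0748) / 3.46 ≈ 0.310636.
With c = 0.0748 and e = 0, the required reserve ratio on checkable deposits is 0.310636 − 0.0748 − 0 = 0.235836.

23.6%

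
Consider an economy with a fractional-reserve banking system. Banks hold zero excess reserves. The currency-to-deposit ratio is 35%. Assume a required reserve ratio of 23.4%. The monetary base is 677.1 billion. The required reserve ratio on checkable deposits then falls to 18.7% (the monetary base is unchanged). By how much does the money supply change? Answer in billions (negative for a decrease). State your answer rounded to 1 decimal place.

137.0 billion

Initially m₁ = (1 + 0.35) / (0.234 + 0.35) ≈ 2.31164, so M₁ = 2.31164 × 677.1 ≈ 1565.2114 billion.
After the change m₂ = (1 + 0.35) / (0.187 + 0.35) ≈ 2.51397, so M₂ = 2.51397 × 677.1 ≈ 1702.2091 billion.
ΔM = M₂ − M₁ = 1702.2091 − 1565.2114 = 136.9977 billion.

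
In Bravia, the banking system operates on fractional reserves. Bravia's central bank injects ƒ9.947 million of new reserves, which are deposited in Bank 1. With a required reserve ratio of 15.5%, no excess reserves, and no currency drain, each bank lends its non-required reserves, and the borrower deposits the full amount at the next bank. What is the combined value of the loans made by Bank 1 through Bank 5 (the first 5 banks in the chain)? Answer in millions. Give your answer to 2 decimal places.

ƒ30.87 million

Bank i lends (1 − rr)^i of the original deposit: Bank 1 lends 9.947·0.8450 ≈ 8.4052, Bank 2 lends 9.947·0.8450² ≈ 7.1024, and so on.
Summing a geometric series: total = 9.947·[0.8450·(1 − 0.8450^5) / (1 − 0.8450)] ≈ 30.8657 million.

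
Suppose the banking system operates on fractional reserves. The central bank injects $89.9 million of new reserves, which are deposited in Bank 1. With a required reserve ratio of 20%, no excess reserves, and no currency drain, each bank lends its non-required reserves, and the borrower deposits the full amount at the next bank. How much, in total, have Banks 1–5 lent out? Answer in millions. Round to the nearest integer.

Bank i lends (1 − rr)^i of the original deposit: Bank 1 lends 89.9·0.8000 = 71.9200, Bank 2 lends 89.9·0.8000² = 57.5360, and so on.
Summing a geometric series: total = 89.9·[0.8000·(1 − 0.8000^5) / (1 − 0.8000)] ≈ 241.7663 million.

$242 million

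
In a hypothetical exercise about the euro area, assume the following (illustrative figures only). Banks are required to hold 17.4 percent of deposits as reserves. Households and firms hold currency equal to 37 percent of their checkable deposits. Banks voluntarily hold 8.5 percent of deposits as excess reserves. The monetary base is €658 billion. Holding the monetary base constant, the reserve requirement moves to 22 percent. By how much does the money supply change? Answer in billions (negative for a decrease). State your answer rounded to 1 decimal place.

-97.7 billion

Initially m₁ = (1 + 0.37) / (0.174 + 0.085 + 0.37) ≈ 2.17806, so M₁ = 2.17806 × 658 ≈ 1433.1635 billion.
After the change m₂ = (1 + 0.37) / (0.22 + 0.085 + 0.37) ≈ 2.02963, so M₂ = 2.02963 × 658 ≈ 1335.4965 billion.
ΔM = M₂ − M₁ = 1335.4965 − 1433.1635 = -97.667 billion.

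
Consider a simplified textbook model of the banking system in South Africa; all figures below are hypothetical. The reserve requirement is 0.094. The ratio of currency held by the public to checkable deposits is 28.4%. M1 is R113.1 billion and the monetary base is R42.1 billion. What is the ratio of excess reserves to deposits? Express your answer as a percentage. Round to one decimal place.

10.0%

Using m = M/MB = 113.1/42.1 ≈ 2.686461. Since m = (1 + c)/(c + rr + e), the denominator satisfies c + rr + e = (1 + c)/m = (1 + 0.284) / 2.686461 ≈ 0.477952.
With c = 0.284 and rr = 0.094, the ratio of excess reserves to deposits is 0.477952 − 0.284 − 0.094 = 0.099952.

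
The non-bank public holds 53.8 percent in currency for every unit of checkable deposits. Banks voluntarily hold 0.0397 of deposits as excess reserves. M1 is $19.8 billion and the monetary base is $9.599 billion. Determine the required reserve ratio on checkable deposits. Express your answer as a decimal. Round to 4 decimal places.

0.1679

Using m = M/MB = 19.8/9.599 ≈ 2.062715. Since m = (1 + c)/(c + rr + e), the denominator satisfies c + rr + e = (1 + c)/m = (1 + 0.538) / 2.062715 ≈ 0.745619.
With c = 0.538 and e = 0.0397, the required reserve ratio on checkable deposits is 0.745619 − 0.538 − 0.0397 = 0.167919.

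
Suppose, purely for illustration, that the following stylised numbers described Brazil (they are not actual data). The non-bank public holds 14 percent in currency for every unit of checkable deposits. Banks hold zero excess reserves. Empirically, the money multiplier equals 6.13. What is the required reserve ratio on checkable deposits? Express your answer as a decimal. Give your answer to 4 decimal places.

0.0460

Using m = 6.13. Since m = (1 + c)/(c + rr + e), the denominator satisfies c + rr + e = (1 + c)/m = (1 + 0.14) / 6.13 ≈ 0.185971.
With c = 0.14 and e = 0, the required reserve ratio on checkable deposits is 0.185971 − 0.14 − 0 = 0.045971.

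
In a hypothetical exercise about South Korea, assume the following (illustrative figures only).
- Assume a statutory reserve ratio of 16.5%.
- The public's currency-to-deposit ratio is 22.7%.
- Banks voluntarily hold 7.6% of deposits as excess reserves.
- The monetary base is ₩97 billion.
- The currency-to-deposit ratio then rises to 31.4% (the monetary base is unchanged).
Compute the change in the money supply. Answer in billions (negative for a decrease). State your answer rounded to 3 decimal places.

-24.660 billion

Initially m₁ = (1 + 0.227) / (0.165 + 0.076 + 0.227) ≈ 2.621795, so M₁ = 2.621795 × 97 ≈ 254.3141 billion.
After the change m₂ = (1 + 0.314) / (0.165 + 0.076 + 0.314) ≈ 2.367568, so M₂ = 2.367568 × 97 ≈ 229.6541 billion.
ΔM = M₂ − M₁ = 229.6541 − 254.3141 = -24.66 billion.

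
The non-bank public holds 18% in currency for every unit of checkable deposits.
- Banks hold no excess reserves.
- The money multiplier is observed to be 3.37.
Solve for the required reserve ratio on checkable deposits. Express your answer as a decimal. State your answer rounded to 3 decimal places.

Using m = 3.37. Since m = (1 + c)/(c + rr + e), the denominator satisfies c + rr + e = (1 + c)/m = (1 + 0.18) / 3.37 ≈ 0.350148.
With c = 0.18 and e = 0, the required reserve ratio on checkable deposits is 0.350148 − 0.18 − 0 = 0.170148.

0.170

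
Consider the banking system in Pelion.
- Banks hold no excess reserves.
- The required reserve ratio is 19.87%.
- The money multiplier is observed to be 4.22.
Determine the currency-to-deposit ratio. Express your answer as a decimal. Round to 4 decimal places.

0.0502

Using m = 4.22. From m = (1 + c)/(c + rr + e), rearranging gives 1 + c = m·(c + rr + e), so c·(1 − m) = m·(rr + e) − 1.
Hence c = [m·(rr + e) − 1]/(1 − m) = [4.22 × (0.1987 + 0) − 1] / (1 − 4.22) ≈ 0.050151.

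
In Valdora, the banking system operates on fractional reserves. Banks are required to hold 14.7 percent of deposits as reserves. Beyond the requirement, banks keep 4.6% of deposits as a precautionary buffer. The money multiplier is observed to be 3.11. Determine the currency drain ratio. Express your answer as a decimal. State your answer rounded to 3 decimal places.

Using m = 3.11. From m = (1 + c)/(c + rr + e), rearranging gives 1 + c = m·(c + rr + e), so c·(1 − m) = m·(rr + e) − 1.
Hence c = [m·(rr + e) − 1]/(1 − m) = [3.11 × (0.147 + 0.046) − 1] / (1 − 3.11) ≈ 0.189464.

0.189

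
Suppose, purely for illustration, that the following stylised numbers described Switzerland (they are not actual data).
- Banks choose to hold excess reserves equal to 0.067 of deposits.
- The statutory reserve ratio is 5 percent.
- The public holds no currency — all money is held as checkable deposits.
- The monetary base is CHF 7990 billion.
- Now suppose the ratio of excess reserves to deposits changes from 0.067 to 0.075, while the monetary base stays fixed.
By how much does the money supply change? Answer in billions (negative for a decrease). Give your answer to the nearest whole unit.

Initially m₁ = 1 / (0.05 + 0.067) ≈ 8.54701, so M₁ = 8.54701 × 7990 = 68290.6099 billion.
After the change m₂ = 1 / (0.05 + 0.075) = 8, so M₂ = 8 × 7990 = 63920 billion.
ΔM = M₂ − M₁ = 63920 − 68290.6099 = -4370.6099 billion.

-4371 billion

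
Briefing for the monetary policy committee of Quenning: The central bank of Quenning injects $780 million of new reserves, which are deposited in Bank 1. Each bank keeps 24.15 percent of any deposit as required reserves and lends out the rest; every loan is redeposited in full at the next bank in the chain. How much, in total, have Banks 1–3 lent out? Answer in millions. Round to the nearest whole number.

$1381 million

Bank i lends (1 − rr)^i of the original deposit: Bank 1 lends 780·0.7585 = 591.6300, Bank 2 lends 780·0.7585² ≈ 448.7514, and so on.
Summing a geometric series: total = 780·[0.7585·(1 − 0.7585^3) / (1 − 0.7585)] ≈ 1380.7593 million.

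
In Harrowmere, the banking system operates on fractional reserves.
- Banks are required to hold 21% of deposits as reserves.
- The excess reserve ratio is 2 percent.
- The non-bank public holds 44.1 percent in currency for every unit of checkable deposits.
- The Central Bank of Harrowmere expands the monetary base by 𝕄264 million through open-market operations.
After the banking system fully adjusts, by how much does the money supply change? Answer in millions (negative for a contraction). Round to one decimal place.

𝕄567.0 million

The money multiplier is m = (1 + c) / (rr + e + c) = (1 + 0.441) / (0.21 + 0.02 + 0.441) ≈ 2.14754.
The purchase adds 264 million of base, so ΔM = m × ΔMB = 2.14754 × (+264) ≈ 566.9506 million.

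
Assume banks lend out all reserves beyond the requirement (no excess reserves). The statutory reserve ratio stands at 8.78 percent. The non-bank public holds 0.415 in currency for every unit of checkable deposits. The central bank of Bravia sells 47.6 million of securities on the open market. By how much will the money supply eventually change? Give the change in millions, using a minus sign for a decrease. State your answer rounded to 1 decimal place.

-134.0 million

The money multiplier is m = (1 + c) / (rr + c) = (1 + 0.415) / (0.0878 + 0.415) ≈ 2.8142.
The sale removes 47.6 million of base, so ΔM = m × ΔMB = 2.8142 × (−47.6) ≈ -133.9559 million.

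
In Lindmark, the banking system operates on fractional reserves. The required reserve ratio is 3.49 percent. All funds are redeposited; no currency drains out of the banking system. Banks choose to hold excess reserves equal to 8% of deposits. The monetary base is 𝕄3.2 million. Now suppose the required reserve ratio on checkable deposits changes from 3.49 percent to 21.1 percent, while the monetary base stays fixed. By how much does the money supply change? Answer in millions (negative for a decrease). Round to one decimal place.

-16.9 million

Initially m₁ = 1 / (0.0349 + 0.08) ≈ 8.7032, so M₁ = 8.7032 × 3.2 ≈ 27.8502 million.
After the change m₂ = 1 / (0.211 + 0.08) ≈ 3.4364, so M₂ = 3.4364 × 3.2 ≈ 10.9965 million.
ΔM = M₂ − M₁ = 10.9965 − 27.8502 = -16.8537 million.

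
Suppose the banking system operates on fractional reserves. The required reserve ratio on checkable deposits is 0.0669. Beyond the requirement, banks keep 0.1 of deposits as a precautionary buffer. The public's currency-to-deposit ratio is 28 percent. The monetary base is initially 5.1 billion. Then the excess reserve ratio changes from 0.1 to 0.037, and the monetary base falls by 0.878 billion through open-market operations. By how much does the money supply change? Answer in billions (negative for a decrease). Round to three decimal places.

-0.530 billion

Before: m₁ = (1 + 0.28) / (0.0669 + 0.1 + 0.28) ≈ 2.86418, MB₁ = 5.1, so M₁ = 2.86418 × 5.1 ≈ 14.6073 billion.
After: m₂ = (1 + 0.28) / (0.0669 + 0.037 + 0.28) ≈ 3.33420, MB₂ = 5.1 − 0.878 = 4.222, so M₂ = 3.33420 × 4.222 ≈ 14.077 billion.
ΔM = M₂ − M₁ = 14.077 − 14.6073 = -0.5303 billion.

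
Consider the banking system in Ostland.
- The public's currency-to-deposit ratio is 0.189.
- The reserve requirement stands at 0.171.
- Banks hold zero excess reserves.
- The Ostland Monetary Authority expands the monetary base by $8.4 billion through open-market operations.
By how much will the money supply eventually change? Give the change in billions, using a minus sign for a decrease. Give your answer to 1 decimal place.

$27.7 billion

The money multiplier is m = (1 + c) / (rr + c) = (1 + 0.189) / (0.171 + 0.189) ≈ 3.3028.
The purchase adds 8.4 billion of base, so ΔM = m × ΔMB = 3.3028 × (+8.4) ≈ 27.7435 billion.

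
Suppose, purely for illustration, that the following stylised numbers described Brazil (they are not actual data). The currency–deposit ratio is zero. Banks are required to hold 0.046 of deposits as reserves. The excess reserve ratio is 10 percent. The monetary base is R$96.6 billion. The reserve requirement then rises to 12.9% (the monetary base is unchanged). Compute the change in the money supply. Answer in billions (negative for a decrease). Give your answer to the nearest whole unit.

Initially m₁ = 1 / (0.046 + 0.1) ≈ 6.8493, so M₁ = 6.8493 × 96.6 ≈ 661.6424 billion.
After the change m₂ = 1 / (0.129 + 0.1) ≈ 4.3668, so M₂ = 4.3668 × 96.6 ≈ 421.8329 billion.
ΔM = M₂ − M₁ = 421.8329 − 661.6424 = -239.8095 billion.

-240 billion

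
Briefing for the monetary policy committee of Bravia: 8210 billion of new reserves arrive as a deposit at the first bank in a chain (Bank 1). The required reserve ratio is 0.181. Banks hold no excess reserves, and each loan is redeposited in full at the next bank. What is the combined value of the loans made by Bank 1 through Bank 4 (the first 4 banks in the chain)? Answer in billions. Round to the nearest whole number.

Bank i lends (1 − rr)^i of the original deposit: Bank 1 lends 8210·0.8190 = 6723.9900, Bank 2 lends 8210·0.8190² ≈ 5506.9478, and so on.
Summing a geometric series: total = 8210·[0.8190·(1 − 0.8190^4) / (1 − 0.8190)] ≈ 20434.9739 billion.

20435 billion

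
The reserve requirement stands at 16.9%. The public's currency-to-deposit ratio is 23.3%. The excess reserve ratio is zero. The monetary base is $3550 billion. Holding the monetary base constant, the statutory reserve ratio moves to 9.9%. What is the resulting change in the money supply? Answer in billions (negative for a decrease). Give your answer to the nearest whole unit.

Initially m₁ = (1 + 0.233) / (0.169 + 0.233) ≈ 3.06716, so M₁ = 3.06716 × 3550 = 10888.418 billion.
After the change m₂ = (1 + 0.233) / (0.099 + 0.233) ≈ 3.71386, so M₂ = 3.71386 × 3550 = 13184.203 billion.
ΔM = M₂ − M₁ = 13184.203 − 10888.418 = 2295.785 billion.

$2296 billion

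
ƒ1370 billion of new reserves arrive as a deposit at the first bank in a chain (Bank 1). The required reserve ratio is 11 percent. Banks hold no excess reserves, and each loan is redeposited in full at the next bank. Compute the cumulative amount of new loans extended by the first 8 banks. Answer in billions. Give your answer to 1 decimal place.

Bank i lends (1 − rr)^i of the original deposit: Bank 1 lends 1370·0.8900 = 1219.3000, Bank 2 lends 1370·0.8900² = 1085.1770, and so on.
Summing a geometric series: total = 1370·[0.8900·(1 − 0.8900^8) / (1 − 0.8900)] ≈ 6721.0157 billion.

ƒ6721.0 billion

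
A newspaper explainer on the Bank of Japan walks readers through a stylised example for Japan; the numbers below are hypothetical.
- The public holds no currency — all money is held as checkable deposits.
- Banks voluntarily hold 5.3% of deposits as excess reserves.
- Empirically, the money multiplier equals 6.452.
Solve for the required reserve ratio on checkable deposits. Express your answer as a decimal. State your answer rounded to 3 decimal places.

Using m = 6.452. Since m = (1 + c)/(c + rr + e), the denominator satisfies c + rr + e = (1 + c)/m = (1 + 0) / 6.452 ≈ 0.154991.
With c = 0 and e = 0.053, the required reserve ratio on checkable deposits is 0.154991 − 0 − 0.053 = 0.101991.

0.102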